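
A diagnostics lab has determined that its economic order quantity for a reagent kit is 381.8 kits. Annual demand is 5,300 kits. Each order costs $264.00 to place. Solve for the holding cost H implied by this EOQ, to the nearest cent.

H ≈ $19.20

The basic EOQ model gives Q* = √(2DS/H); rearrange for the unknown.
From Q* = √(2DS/H): H = 2DS / Q*² = 2 × 5,300 × 264 / 381.8² = 19.1972.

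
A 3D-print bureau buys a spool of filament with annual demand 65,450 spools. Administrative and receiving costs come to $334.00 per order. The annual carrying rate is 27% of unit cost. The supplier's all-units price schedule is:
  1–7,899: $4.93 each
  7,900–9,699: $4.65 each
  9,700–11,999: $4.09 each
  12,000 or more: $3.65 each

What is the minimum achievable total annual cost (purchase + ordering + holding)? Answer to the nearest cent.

TC* ≈ $246,627.19

Holding cost per unit per year at price C is H = 0.27·C.
For each price level, check whether its EOQ is feasible; otherwise the best quantity at that price is the breakpoint.
EOQ at $4.93 = 5731.1 (feasible in tier 1): TC = 65,450×$4.93 + (65,450/5731.1)×334 + (5731.1/2)×0.27×$4.93 = $330,297.16.
EOQ at $4.65 = 5901.1 < 7900, so use break Q=7900: TC = 65,450×$4.65 + (65,450/7900.0)×334 + (7900.0/2)×0.27×$4.65 = $312,068.85.
EOQ at $4.09 = 6292.2 < 9700, so use break Q=9700: TC = 65,450×$4.09 + (65,450/9700.0)×334 + (9700.0/2)×0.27×$4.09 = $275,299.99.
EOQ at $3.65 = 6660.6 < 12000, so use break Q=12000: TC = 65,450×$3.65 + (65,450/12000.0)×334 + (12000.0/2)×0.27×$3.65 = $246,627.19.
Lowest total cost among the candidates is at Q = 12000.0.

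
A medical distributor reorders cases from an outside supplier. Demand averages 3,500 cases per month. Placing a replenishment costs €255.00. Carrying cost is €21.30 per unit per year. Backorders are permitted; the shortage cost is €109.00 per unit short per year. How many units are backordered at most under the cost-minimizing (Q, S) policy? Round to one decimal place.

Annual demand D = 3,500 × 12 = 42,000.
With planned backorders, Q* = √(2DS/H) · √((H+B)/B).
√(2DS/H) = √(2 × 42,000 × 255 / 21.3) = 1002.813.
√((H+B)/B) = √((21.3+109)/109) = 1.0933.
Q* ≈ 1096.425.
S* = Q* · H/(H+B) = 1096.425 × 21.3/130.3 ≈ 179.231.

S* ≈ 179.2 cases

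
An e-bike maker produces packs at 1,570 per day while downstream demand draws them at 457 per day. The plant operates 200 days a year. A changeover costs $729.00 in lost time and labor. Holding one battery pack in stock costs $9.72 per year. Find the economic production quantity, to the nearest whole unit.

Annual demand D = 457 × 200 = 91,400.
Production build-up factor (1 − d/p) = 1 − 457/1,570 = 0.7089.
Q* = √(2DS / (H(1 − d/p))) = √(2 × 91,400 × 729 / (9.72 × 0.7089)).
= √(133,261,200 / 6.8907) ≈ 4397.653.

Q* ≈ 4,398 packs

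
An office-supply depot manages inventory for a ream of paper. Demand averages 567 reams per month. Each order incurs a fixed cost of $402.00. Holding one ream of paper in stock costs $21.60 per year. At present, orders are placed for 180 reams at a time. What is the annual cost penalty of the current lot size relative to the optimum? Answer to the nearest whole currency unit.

Annual demand D = 567 × 12 = 6,804.
EOQ = √(2DS/H) = √(2 × 6,804 × 402 / 21.6) ≈ 503.25.
Cost at Q* = (D/Q*)S + (Q*/2)H = √(2DSH) ≈ $10,870.19.
Cost at Q = 180: (6,804/180)×402 + (180/2)×21.6 = $15,195.60 + $1,944.00 = $17,139.60.
Excess = $17,139.60 − $10,870.19 = $6,269.41.

Extra cost ≈ $6,269 per year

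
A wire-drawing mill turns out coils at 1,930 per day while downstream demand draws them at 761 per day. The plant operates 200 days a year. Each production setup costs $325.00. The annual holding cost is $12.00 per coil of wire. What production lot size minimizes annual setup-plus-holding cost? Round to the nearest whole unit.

Annual demand D = 761 × 200 = 152,200.
Production build-up factor (1 − d/p) = 1 − 761/1,930 = 0.6057.
Q* = √(2DS / (H(1 − d/p))) = √(2 × 152,200 × 325 / (12 × 0.6057)).
= √(98,930,000 / 7.2684) ≈ 3689.307.

Q* ≈ 3,689 coils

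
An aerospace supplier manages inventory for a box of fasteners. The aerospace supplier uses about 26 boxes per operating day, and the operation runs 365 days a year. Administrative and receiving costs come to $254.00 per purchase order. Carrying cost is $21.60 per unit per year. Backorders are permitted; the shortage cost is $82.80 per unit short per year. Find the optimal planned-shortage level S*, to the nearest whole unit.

S* ≈ 110 boxes

Annual demand D = 26 × 365 = 9,490.
With planned backorders, Q* = √(2DS/H) · √((H+B)/B).
√(2DS/H) = √(2 × 9,490 × 254 / 21.6) = 472.431.
√((H+B)/B) = √((21.6+82.8)/82.8) = 1.1229.
Q* ≈ 530.485.
S* = Q* · H/(H+B) = 530.485 × 21.6/104.4 ≈ 109.756.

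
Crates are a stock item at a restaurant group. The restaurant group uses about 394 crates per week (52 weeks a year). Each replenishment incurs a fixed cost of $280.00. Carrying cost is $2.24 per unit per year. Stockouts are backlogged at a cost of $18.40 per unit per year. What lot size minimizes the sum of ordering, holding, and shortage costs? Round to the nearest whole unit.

Q* ≈ 2,397 crates

Annual demand D = 394 × 52 = 20,488.
With planned backorders, Q* = √(2DS/H) · √((H+B)/B).
√(2DS/H) = √(2 × 20,488 × 280 / 2.24) = 2263.184.
√((H+B)/B) = √((2.24+18.4)/18.4) = 1.0591.
Q* ≈ 2396.987.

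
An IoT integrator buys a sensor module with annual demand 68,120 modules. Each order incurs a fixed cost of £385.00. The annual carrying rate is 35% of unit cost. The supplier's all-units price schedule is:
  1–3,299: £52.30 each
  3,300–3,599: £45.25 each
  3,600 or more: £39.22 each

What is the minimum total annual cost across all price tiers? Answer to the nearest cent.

TC* ≈ £2,703,660.06

Holding cost per unit per year at price C is H = 0.35·C.
Evaluate total cost at each tier's feasible EOQ or, if the EOQ is below the tier, at the tier's minimum quantity.
EOQ at £52.30 = 1692.8 (feasible in tier 1): TC = 68,120×£52.30 + (68,120/1692.8)×385 + (1692.8/2)×0.35×£52.30 = £3,593,662.15.
EOQ at £45.25 = 1819.9 < 3300, so use break Q=3300: TC = 68,120×£45.25 + (68,120/3300.0)×385 + (3300.0/2)×0.35×£45.25 = £3,116,509.21.
EOQ at £39.22 = 1954.8 < 3600, so use break Q=3600: TC = 68,120×£39.22 + (68,120/3600.0)×385 + (3600.0/2)×0.35×£39.22 = £2,703,660.06.
Lowest total cost among the candidates is at Q = 3600.0.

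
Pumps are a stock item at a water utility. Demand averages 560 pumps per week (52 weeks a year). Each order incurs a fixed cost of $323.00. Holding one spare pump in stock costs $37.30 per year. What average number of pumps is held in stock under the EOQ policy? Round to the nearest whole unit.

Average inventory ≈ 355 pumps

Annual demand D = 560 × 52 = 29,120.
Q* = √(2DS/H) = √(2 × 29,120 × 323 / 37.3) ≈ 710.16.
Average inventory = Q*/2 ≈ 710.16 / 2 = 355.081.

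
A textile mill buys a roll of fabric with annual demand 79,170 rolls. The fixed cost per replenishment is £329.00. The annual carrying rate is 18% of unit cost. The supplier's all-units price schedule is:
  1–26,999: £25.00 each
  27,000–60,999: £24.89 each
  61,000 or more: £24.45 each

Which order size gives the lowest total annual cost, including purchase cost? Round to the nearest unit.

Q* ≈ 3,402 rolls

Holding cost per unit per year at price C is H = 0.18·C.
For each price level, check whether its EOQ is feasible; otherwise the best quantity at that price is the breakpoint.
EOQ at £25.00 = 3402.4 (feasible in tier 1): TC = 79,170×£25.00 + (79,170/3402.4)×329 + (3402.4/2)×0.18×£25.00 = £1,994,560.86.
EOQ at £24.89 = 3409.9 < 27000, so use break Q=27000: TC = 79,170×£24.89 + (79,170/27000.0)×329 + (27000.0/2)×0.18×£24.89 = £2,031,988.70.
EOQ at £24.45 = 3440.5 < 61000, so use break Q=61000: TC = 79,170×£24.45 + (79,170/61000.0)×329 + (61000.0/2)×0.18×£24.45 = £2,070,364.00.
Lowest total cost is £1,994,560.86 at Q = 3402.4.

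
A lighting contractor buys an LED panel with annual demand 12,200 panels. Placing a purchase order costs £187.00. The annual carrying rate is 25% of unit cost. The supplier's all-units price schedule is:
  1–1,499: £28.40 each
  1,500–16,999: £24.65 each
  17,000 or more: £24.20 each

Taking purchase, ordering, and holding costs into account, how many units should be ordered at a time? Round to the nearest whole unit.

Holding cost per unit per year at price C is H = 0.25·C.
For each price level, check whether its EOQ is feasible; otherwise the best quantity at that price is the breakpoint.
EOQ at £28.40 = 801.7 (feasible in tier 1): TC = 12,200×£28.40 + (12,200/801.7)×187 + (801.7/2)×0.25×£28.40 = £352,171.74.
EOQ at £24.65 = 860.5 < 1500, so use break Q=1500: TC = 12,200×£24.65 + (12,200/1500.0)×187 + (1500.0/2)×0.25×£24.65 = £306,872.81.
EOQ at £24.20 = 868.4 < 17000, so use break Q=17000: TC = 12,200×£24.20 + (12,200/17000.0)×187 + (17000.0/2)×0.25×£24.20 = £346,799.20.
Lowest total cost is £306,872.81 at Q = 1500.0.

Q* ≈ 1,500 panels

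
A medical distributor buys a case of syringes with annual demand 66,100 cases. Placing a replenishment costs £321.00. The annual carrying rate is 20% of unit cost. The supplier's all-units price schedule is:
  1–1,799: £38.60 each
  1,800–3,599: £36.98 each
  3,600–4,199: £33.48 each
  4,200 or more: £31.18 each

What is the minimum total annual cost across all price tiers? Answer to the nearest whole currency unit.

TC* ≈ £2,079,146

Holding cost per unit per year at price C is H = 0.20·C.
For each price level, check whether its EOQ is feasible; otherwise the best quantity at that price is the breakpoint.
Tier 1 (£38.60): EOQ = 2344.6 exceeds tier's upper bound 1799, so this tier is dominated.
EOQ at £36.98 = 2395.4 (feasible in tier 2): TC = 66,100×£36.98 + (66,100/2395.4)×321 + (2395.4/2)×0.20×£36.98 = £2,462,094.04.
EOQ at £33.48 = 2517.4 < 3600, so use break Q=3600: TC = 66,100×£33.48 + (66,100/3600.0)×321 + (3600.0/2)×0.20×£33.48 = £2,230,974.72.
EOQ at £31.18 = 2608.6 < 4200, so use break Q=4200: TC = 66,100×£31.18 + (66,100/4200.0)×321 + (4200.0/2)×0.20×£31.18 = £2,079,145.53.
Lowest total cost among the candidates is at Q = 4200.0.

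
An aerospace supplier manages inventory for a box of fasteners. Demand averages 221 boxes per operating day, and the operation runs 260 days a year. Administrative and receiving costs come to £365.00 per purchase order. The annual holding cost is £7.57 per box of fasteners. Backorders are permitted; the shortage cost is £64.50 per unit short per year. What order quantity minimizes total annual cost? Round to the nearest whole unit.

Q* ≈ 2,488 boxes

Annual demand D = 221 × 260 = 57,460.
With planned backorders, Q* = √(2DS/H) · √((H+B)/B).
√(2DS/H) = √(2 × 57,460 × 365 / 7.57) = 2353.945.
√((H+B)/B) = √((7.57+64.5)/64.5) = 1.0571.
Q* ≈ 2488.248.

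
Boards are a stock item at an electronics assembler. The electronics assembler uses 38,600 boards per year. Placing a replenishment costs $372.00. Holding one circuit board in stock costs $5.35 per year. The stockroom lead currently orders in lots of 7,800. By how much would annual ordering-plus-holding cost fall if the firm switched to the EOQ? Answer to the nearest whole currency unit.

EOQ = √(2DS/H) = √(2 × 38,600 × 372 / 5.35) ≈ 2316.88.
Cost at Q* = (D/Q*)S + (Q*/2)H = √(2DSH) ≈ $12,395.30.
Cost at Q = 7,800: (38,600/7,800)×372 + (7,800/2)×5.35 = $1,840.92 + $20,865.00 = $22,705.92.
Excess = $22,705.92 − $12,395.30 = $10,310.62.

Extra cost ≈ $10,311 per year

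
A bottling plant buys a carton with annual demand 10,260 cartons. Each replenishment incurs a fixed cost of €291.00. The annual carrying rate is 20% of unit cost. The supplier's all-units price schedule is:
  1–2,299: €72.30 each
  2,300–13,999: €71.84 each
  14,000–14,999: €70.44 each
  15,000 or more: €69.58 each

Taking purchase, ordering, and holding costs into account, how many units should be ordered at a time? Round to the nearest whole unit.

Holding cost per unit per year at price C is H = 0.20·C.
For each price level, check whether its EOQ is feasible; otherwise the best quantity at that price is the breakpoint.
EOQ at €72.30 = 642.6 (feasible in tier 1): TC = 10,260×€72.30 + (10,260/642.6)×291 + (642.6/2)×0.20×€72.30 = €751,090.22.
EOQ at €71.84 = 644.7 < 2300, so use break Q=2300: TC = 10,260×€71.84 + (10,260/2300.0)×291 + (2300.0/2)×0.20×€71.84 = €754,899.71.
EOQ at €70.44 = 651.0 < 14000, so use break Q=14000: TC = 10,260×€70.44 + (10,260/14000.0)×291 + (14000.0/2)×0.20×€70.44 = €821,543.66.
EOQ at €69.58 = 655.1 < 15000, so use break Q=15000: TC = 10,260×€69.58 + (10,260/15000.0)×291 + (15000.0/2)×0.20×€69.58 = €818,459.84.
Lowest total cost is €751,090.22 at Q = 642.6.

Q* ≈ 643 cartons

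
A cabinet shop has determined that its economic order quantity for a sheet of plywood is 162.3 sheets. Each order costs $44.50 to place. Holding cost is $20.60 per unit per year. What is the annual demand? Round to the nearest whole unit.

D ≈ 6,097 sheets per year

The basic EOQ model gives Q* = √(2DS/H); rearrange for the unknown.
From Q* = √(2DS/H): D = Q*²H / (2S) = 162.3² × 20.6 / (2 × 44.5) = 6096.973.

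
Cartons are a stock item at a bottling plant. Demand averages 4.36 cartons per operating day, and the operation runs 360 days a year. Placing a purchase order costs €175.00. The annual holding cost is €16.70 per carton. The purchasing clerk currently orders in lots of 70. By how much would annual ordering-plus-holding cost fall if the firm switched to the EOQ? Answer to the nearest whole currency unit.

Annual demand D = 4.36 × 360 = 1,569.6.
EOQ = √(2DS/H) = √(2 × 1,569.6 × 175 / 16.7) ≈ 181.37.
Cost at Q* = (D/Q*)S + (Q*/2)H = √(2DSH) ≈ €3,028.91.
Cost at Q = 70: (1,569.6/70)×175 + (70/2)×16.7 = €3,924.00 + €584.50 = €4,508.50.
Excess = €4,508.50 − €3,028.91 = €1,479.59.

Extra cost ≈ €1,480 per year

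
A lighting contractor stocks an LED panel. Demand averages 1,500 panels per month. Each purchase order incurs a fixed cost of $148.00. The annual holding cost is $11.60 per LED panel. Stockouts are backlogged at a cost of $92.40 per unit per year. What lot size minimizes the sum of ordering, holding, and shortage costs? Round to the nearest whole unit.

Q* ≈ 719 panels

Annual demand D = 1,500 × 12 = 18,000.
With planned backorders, Q* = √(2DS/H) · √((H+B)/B).
√(2DS/H) = √(2 × 18,000 × 148 / 11.6) = 677.724.
√((H+B)/B) = √((11.6+92.4)/92.4) = 1.0609.
Q* ≈ 719.008.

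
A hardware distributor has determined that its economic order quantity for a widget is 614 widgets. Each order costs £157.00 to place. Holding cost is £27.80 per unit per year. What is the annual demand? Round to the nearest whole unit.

D ≈ 33,377 widgets per year

Invert the EOQ relation Q*² = 2DS/H.
From Q* = √(2DS/H): D = Q*²H / (2S) = 614² × 27.8 / (2 × 157) = 33377.353.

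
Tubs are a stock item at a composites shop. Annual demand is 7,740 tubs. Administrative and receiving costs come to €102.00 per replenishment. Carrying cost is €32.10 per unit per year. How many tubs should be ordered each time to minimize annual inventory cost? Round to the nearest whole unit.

EOQ = √(2DS / H) = √(2 × 7,740 × 102 / 32.1).
= √(1,578,960 / 32.1) = √49,188.785 ≈ 221.785.

Q* ≈ 222 tubs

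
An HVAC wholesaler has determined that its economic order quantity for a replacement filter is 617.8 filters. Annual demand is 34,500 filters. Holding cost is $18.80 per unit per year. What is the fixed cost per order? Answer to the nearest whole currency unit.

S ≈ $104

Invert the EOQ relation Q*² = 2DS/H.
From Q* = √(2DS/H): S = Q*²H / (2D) = 617.8² × 18.8 / (2 × 34,500) = 103.9931.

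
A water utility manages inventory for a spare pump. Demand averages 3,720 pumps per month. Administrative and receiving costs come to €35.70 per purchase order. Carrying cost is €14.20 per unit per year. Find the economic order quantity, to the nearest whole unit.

Annual demand D = 3,720 × 12 = 44,640.
EOQ = √(2DS / H) = √(2 × 44,640 × 35.7 / 14.2).
= √(3,187,296 / 14.2) = √224,457.4648 ≈ 473.769.

Q* ≈ 474 pumps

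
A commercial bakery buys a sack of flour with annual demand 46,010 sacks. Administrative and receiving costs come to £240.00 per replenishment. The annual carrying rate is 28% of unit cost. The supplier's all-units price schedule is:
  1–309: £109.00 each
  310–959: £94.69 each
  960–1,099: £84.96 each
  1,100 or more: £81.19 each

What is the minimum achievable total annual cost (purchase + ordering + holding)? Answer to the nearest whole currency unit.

Holding cost per unit per year at price C is H = 0.28·C.
Candidates are each tier's EOQ (if it falls in that tier) and each price-break quantity.
Tier 1 (£109.00): EOQ = 850.7 exceeds tier's upper bound 309, so this tier is dominated.
EOQ at £94.69 = 912.7 (feasible in tier 2): TC = 46,010×£94.69 + (46,010/912.7)×240 + (912.7/2)×0.28×£94.69 = £4,380,884.81.
EOQ at £84.96 = 963.5 (feasible in tier 3): TC = 46,010×£84.96 + (46,010/963.5)×240 + (963.5/2)×0.28×£84.96 = £3,931,930.57.
EOQ at £81.19 = 985.6 < 1100, so use break Q=1100: TC = 46,010×£81.19 + (46,010/1100.0)×240 + (1100.0/2)×0.28×£81.19 = £3,758,093.71.
Lowest total cost among the candidates is at Q = 1100.0.

TC* ≈ £3,758,094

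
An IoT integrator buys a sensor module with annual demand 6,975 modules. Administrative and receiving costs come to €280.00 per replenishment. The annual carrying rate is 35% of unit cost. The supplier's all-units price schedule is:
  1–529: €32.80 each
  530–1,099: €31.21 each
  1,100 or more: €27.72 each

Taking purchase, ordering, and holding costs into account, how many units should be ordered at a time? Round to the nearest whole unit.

Q* ≈ 1,100 modules

Holding cost per unit per year at price C is H = 0.35·C.
Candidates are each tier's EOQ (if it falls in that tier) and each price-break quantity.
Tier 1 (€32.80): EOQ = 583.3 exceeds tier's upper bound 529, so this tier is dominated.
EOQ at €31.21 = 598.0 (feasible in tier 2): TC = 6,975×€31.21 + (6,975/598.0)×280 + (598.0/2)×0.35×€31.21 = €224,221.76.
EOQ at €27.72 = 634.5 < 1100, so use break Q=1100: TC = 6,975×€27.72 + (6,975/1100.0)×280 + (1100.0/2)×0.35×€27.72 = €200,458.55.
Lowest total cost is €200,458.55 at Q = 1100.0.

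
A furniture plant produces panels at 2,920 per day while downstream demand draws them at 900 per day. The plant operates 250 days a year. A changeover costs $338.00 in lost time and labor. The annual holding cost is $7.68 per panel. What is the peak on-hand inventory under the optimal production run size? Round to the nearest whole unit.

Annual demand D = 900 × 250 = 225,000.
Production build-up factor (1 − d/p) = 1 − 900/2,920 = 0.6918.
Q* = √(2DS / (H(1 − d/p))) = √(2 × 225,000 × 338 / (7.68 × 0.6918)).
= √(152,100,000 / 5.3129) ≈ 5350.566.
Maximum inventory = Q*(1 − d/p) = 5350.566 × 0.6918 ≈ 3701.419.

I_max ≈ 3,701 panels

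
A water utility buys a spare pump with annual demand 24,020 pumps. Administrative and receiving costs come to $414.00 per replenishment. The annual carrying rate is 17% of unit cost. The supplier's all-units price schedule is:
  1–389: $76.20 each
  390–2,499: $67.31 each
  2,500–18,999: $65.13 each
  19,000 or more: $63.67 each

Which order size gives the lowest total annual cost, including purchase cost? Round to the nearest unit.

Q* ≈ 2,500 pumps

Holding cost per unit per year at price C is H = 0.17·C.
For each price level, check whether its EOQ is feasible; otherwise the best quantity at that price is the breakpoint.
Tier 1 ($76.20): EOQ = 1239.1 exceeds tier's upper bound 389, so this tier is dominated.
EOQ at $67.31 = 1318.4 (feasible in tier 2): TC = 24,020×$67.31 + (24,020/1318.4)×414 + (1318.4/2)×0.17×$67.31 = $1,631,871.92.
EOQ at $65.13 = 1340.3 < 2500, so use break Q=2500: TC = 24,020×$65.13 + (24,020/2500.0)×414 + (2500.0/2)×0.17×$65.13 = $1,582,240.44.
EOQ at $63.67 = 1355.5 < 19000, so use break Q=19000: TC = 24,020×$63.67 + (24,020/19000.0)×414 + (19000.0/2)×0.17×$63.67 = $1,632,703.83.
Lowest total cost is $1,582,240.44 at Q = 2500.0.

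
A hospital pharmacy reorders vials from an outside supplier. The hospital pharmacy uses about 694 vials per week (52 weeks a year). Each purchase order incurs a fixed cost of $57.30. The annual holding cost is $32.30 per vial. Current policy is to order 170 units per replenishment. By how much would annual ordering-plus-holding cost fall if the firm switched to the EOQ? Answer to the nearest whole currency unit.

Annual demand D = 694 × 52 = 36,088.
EOQ = √(2DS/H) = √(2 × 36,088 × 57.3 / 32.3) ≈ 357.83.
Cost at Q* = (D/Q*)S + (Q*/2)H = √(2DSH) ≈ $11,557.79.
Cost at Q = 170: (36,088/170)×57.3 + (170/2)×32.3 = $12,163.78 + $2,745.50 = $14,909.28.
Excess = $14,909.28 − $11,557.79 = $3,351.48.

Extra cost ≈ $3,351 per year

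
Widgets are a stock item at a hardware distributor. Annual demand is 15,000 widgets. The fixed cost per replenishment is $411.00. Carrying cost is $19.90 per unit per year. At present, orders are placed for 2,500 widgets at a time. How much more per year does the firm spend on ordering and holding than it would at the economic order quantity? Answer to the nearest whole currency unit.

Extra cost ≈ $11,677 per year

EOQ = √(2DS/H) = √(2 × 15,000 × 411 / 19.9) ≈ 787.15.
Cost at Q* = (D/Q*)S + (Q*/2)H = √(2DSH) ≈ $15,664.19.
Cost at Q = 2,500: (15,000/2,500)×411 + (2,500/2)×19.9 = $2,466.00 + $24,875.00 = $27,341.00.
Excess = $27,341.00 − $15,664.19 = $11,676.81.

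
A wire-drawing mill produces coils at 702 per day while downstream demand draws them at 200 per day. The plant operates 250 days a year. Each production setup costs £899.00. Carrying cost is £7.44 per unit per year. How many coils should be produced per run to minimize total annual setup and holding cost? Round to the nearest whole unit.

Q* ≈ 4,111 coils

Annual demand D = 200 × 250 = 50,000.
Production build-up factor (1 − d/p) = 1 − 200/702 = 0.7151.
Q* = √(2DS / (H(1 − d/p))) = √(2 × 50,000 × 899 / (7.44 × 0.7151)).
= √(89,900,000 / 5.3203) ≈ 4110.646.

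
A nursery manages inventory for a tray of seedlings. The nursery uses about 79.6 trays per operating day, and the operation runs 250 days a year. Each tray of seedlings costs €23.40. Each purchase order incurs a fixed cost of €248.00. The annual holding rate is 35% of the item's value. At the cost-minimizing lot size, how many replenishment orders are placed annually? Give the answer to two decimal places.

N ≈ 18.13 orders per year

Annual demand D = 79.6 × 250 = 19,900.
Holding cost H = 0.35 × €23.40 = €8.1900 per unit per year.
The optimal lot size = √(2DS/H) = √(2 × 19,900 × 248 / 8.19) ≈ 1097.81.
Orders per year = D / Q* = 19,900 / 1097.81 ≈ 18.127.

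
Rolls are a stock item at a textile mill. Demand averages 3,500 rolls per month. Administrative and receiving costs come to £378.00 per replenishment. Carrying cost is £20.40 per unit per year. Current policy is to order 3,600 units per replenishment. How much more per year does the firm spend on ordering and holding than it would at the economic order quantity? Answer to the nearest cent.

Extra cost ≈ £15,679.25 per year

Annual demand D = 3,500 × 12 = 42,000.
EOQ = √(2DS/H) = √(2 × 42,000 × 378 / 20.4) ≈ 1247.59.
Cost at Q* = (D/Q*)S + (Q*/2)H = √(2DSH) ≈ £25,450.75.
Cost at Q = 3,600: (42,000/3,600)×378 + (3,600/2)×20.4 = £4,410.00 + £36,720.00 = £41,130.00.
Excess = £41,130.00 − £25,450.75 = £15,679.25.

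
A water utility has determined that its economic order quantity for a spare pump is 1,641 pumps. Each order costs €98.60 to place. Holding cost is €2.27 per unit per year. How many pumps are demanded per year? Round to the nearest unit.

The basic EOQ model gives Q* = √(2DS/H); rearrange for the unknown.
From Q* = √(2DS/H): D = Q*²H / (2S) = 1,641² × 2.27 / (2 × 98.6) = 30998.174.

D ≈ 30,998 pumps per year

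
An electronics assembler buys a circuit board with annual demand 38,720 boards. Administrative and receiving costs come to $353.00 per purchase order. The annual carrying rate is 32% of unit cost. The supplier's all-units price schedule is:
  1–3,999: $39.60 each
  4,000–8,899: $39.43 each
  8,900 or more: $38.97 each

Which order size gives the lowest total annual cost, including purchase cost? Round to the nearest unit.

Holding cost per unit per year at price C is H = 0.32·C.
Evaluate total cost at each tier's feasible EOQ or, if the EOQ is below the tier, at the tier's minimum quantity.
EOQ at $39.60 = 1468.7 (feasible in tier 1): TC = 38,720×$39.60 + (38,720/1468.7)×353 + (1468.7/2)×0.32×$39.60 = $1,551,923.98.
EOQ at $39.43 = 1471.9 < 4000, so use break Q=4000: TC = 38,720×$39.43 + (38,720/4000.0)×353 + (4000.0/2)×0.32×$39.43 = $1,555,381.84.
EOQ at $38.97 = 1480.6 < 8900, so use break Q=8900: TC = 38,720×$38.97 + (38,720/8900.0)×353 + (8900.0/2)×0.32×$38.97 = $1,565,947.43.
Lowest total cost is $1,551,923.98 at Q = 1468.7.

Q* ≈ 1,469 boards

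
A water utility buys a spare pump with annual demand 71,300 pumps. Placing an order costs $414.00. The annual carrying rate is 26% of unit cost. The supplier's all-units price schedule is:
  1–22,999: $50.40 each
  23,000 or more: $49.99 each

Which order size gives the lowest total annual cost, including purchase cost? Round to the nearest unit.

Q* ≈ 2,123 pumps

Holding cost per unit per year at price C is H = 0.26·C.
Evaluate total cost at each tier's feasible EOQ or, if the EOQ is below the tier, at the tier's minimum quantity.
EOQ at $50.40 = 2122.6 (feasible in tier 1): TC = 71,300×$50.40 + (71,300/2122.6)×414 + (2122.6/2)×0.26×$50.40 = $3,621,333.90.
EOQ at $49.99 = 2131.2 < 23000, so use break Q=23000: TC = 71,300×$49.99 + (71,300/23000.0)×414 + (23000.0/2)×0.26×$49.99 = $3,715,040.50.
Lowest total cost is $3,621,333.90 at Q = 2122.6.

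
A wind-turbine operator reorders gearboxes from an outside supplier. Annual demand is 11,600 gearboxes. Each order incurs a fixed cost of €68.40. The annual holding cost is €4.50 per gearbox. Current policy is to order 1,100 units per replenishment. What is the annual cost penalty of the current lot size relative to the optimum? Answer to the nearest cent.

EOQ = √(2DS/H) = √(2 × 11,600 × 68.4 / 4.5) ≈ 593.83.
Cost at Q* = (D/Q*)S + (Q*/2)H = √(2DSH) ≈ €2,672.26.
Cost at Q = 1,100: (11,600/1,100)×68.4 + (1,100/2)×4.5 = €721.31 + €2,475.00 = €3,196.31.
Excess = €3,196.31 − €2,672.26 = €524.05.

Extra cost ≈ €524.05 per year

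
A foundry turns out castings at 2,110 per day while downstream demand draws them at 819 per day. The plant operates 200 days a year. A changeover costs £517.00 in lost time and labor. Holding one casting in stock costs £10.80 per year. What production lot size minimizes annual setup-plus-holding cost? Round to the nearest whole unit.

Q* ≈ 5,063 castings

Annual demand D = 819 × 200 = 163,800.
Production build-up factor (1 − d/p) = 1 − 819/2,110 = 0.6118.
Q* = √(2DS / (H(1 − d/p))) = √(2 × 163,800 × 517 / (10.8 × 0.6118)).
= √(169,369,200 / 6.608) ≈ 5062.715.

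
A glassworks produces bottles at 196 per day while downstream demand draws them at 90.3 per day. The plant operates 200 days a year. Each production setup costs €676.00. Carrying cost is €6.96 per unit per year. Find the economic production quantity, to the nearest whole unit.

Annual demand D = 90.3 × 200 = 18,060.
Production build-up factor (1 − d/p) = 1 − 90.3/196 = 0.5393.
Q* = √(2DS / (H(1 − d/p))) = √(2 × 18,060 × 676 / (6.96 × 0.5393)).
= √(24,417,120 / 3.7534) ≈ 2550.546.

Q* ≈ 2,551 bottles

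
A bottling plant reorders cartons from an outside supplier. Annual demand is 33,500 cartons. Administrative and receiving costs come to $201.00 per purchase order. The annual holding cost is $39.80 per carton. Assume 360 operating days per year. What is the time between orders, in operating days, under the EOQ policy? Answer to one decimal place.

T ≈ 6.3 days

EOQ = √(2DS/H) = √(2 × 33,500 × 201 / 39.8) ≈ 581.69.
Cycle time = Q*/D × 360 = 581.69 / 33,500 × 360 ≈ 6.251 days.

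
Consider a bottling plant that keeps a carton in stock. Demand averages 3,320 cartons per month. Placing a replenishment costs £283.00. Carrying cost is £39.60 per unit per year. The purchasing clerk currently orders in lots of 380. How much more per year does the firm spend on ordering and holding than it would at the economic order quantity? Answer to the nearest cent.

Annual demand D = 3,320 × 12 = 39,840.
EOQ = √(2DS/H) = √(2 × 39,840 × 283 / 39.6) ≈ 754.61.
Cost at Q* = (D/Q*)S + (Q*/2)H = √(2DSH) ≈ £29,882.40.
Cost at Q = 380: (39,840/380)×283 + (380/2)×39.6 = £29,670.32 + £7,524.00 = £37,194.32.
Excess = £37,194.32 − £29,882.40 = £7,311.92.

Extra cost ≈ £7,311.92 per year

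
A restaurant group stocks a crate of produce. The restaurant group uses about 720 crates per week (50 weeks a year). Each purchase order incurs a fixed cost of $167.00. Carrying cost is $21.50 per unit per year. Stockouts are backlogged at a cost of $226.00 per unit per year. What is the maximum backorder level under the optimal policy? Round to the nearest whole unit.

Annual demand D = 720 × 50 = 36,000.
With planned backorders, Q* = √(2DS/H) · √((H+B)/B).
√(2DS/H) = √(2 × 36,000 × 167 / 21.5) = 747.834.
√((H+B)/B) = √((21.5+226)/226) = 1.0465.
Q* ≈ 782.598.
S* = Q* · H/(H+B) = 782.598 × 21.5/247.5 ≈ 67.983.

S* ≈ 68 crates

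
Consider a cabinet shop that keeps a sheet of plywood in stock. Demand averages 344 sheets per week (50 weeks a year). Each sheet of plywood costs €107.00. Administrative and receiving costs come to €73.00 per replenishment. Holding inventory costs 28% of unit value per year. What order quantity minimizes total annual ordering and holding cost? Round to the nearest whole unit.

Annual demand D = 344 × 50 = 17,200.
Holding cost H = 0.28 × €107.00 = €29.9600 per unit per year.
EOQ = √(2DS / H) = √(2 × 17,200 × 73 / 29.96).
= √(2,511,200 / 29.96) = √83,818.4246 ≈ 289.514.

Q* ≈ 290 sheets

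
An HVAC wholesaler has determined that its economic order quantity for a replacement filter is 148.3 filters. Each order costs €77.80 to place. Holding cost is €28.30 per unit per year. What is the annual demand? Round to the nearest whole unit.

D ≈ 4,000 filters per year

The basic EOQ model gives Q* = √(2DS/H); rearrange for the unknown.
From Q* = √(2DS/H): D = Q*²H / (2S) = 148.3² × 28.3 / (2 × 77.8) = 3999.992.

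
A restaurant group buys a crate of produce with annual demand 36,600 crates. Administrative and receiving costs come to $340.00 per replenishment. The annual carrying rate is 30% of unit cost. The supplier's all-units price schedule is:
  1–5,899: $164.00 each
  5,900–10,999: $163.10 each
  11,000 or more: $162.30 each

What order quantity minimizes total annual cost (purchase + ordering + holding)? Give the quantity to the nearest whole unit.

Holding cost per unit per year at price C is H = 0.30·C.
Evaluate total cost at each tier's feasible EOQ or, if the EOQ is below the tier, at the tier's minimum quantity.
EOQ at $164.00 = 711.2 (feasible in tier 1): TC = 36,600×$164.00 + (36,600/711.2)×340 + (711.2/2)×0.30×$164.00 = $6,037,392.71.
EOQ at $163.10 = 713.2 < 5900, so use break Q=5900: TC = 36,600×$163.10 + (36,600/5900.0)×340 + (5900.0/2)×0.30×$163.10 = $6,115,912.65.
EOQ at $162.30 = 714.9 < 11000, so use break Q=11000: TC = 36,600×$162.30 + (36,600/11000.0)×340 + (11000.0/2)×0.30×$162.30 = $6,209,106.27.
Lowest total cost is $6,037,392.71 at Q = 711.2.

Q* ≈ 711 crates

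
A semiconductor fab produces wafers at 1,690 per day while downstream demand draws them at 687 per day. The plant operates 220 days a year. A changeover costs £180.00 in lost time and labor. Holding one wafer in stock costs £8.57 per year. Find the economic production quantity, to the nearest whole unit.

Annual demand D = 687 × 220 = 151,140.
Production build-up factor (1 − d/p) = 1 − 687/1,690 = 0.5935.
Q* = √(2DS / (H(1 − d/p))) = √(2 × 151,140 × 180 / (8.57 × 0.5935)).
= √(54,410,400 / 5.0862) ≈ 3270.721.

Q* ≈ 3,271 wafers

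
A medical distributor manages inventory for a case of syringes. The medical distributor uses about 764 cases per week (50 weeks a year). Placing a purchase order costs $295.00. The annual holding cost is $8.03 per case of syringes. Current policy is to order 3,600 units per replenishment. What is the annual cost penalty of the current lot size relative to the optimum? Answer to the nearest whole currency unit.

Extra cost ≈ $4,131 per year

Annual demand D = 764 × 50 = 38,200.
EOQ = √(2DS/H) = √(2 × 38,200 × 295 / 8.03) ≈ 1675.33.
Cost at Q* = (D/Q*)S + (Q*/2)H = √(2DSH) ≈ $13,452.89.
Cost at Q = 3,600: (38,200/3,600)×295 + (3,600/2)×8.03 = $3,130.28 + $14,454.00 = $17,584.28.
Excess = $17,584.28 − $13,452.89 = $4,131.39.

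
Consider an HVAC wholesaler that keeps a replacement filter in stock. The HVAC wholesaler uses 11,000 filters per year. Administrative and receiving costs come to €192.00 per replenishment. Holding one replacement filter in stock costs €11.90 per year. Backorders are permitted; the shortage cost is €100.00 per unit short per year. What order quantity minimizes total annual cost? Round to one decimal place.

With planned backorders, Q* = √(2DS/H) · √((H+B)/B).
√(2DS/H) = √(2 × 11,000 × 192 / 11.9) = 595.784.
√((H+B)/B) = √((11.9+100)/100) = 1.0578.
Q* ≈ 630.236.

Q* ≈ 630.2 filters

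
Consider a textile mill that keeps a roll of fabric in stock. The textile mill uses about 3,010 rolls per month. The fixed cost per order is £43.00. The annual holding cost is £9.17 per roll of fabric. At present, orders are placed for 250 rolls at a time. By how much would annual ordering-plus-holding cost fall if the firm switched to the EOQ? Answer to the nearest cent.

Extra cost ≈ £2,021.76 per year

Annual demand D = 3,010 × 12 = 36,120.
EOQ = √(2DS/H) = √(2 × 36,120 × 43 / 9.17) ≈ 582.02.
Cost at Q* = (D/Q*)S + (Q*/2)H = √(2DSH) ≈ £5,337.13.
Cost at Q = 250: (36,120/250)×43 + (250/2)×9.17 = £6,212.64 + £1,146.25 = £7,358.89.
Excess = £7,358.89 − £5,337.13 = £2,021.76.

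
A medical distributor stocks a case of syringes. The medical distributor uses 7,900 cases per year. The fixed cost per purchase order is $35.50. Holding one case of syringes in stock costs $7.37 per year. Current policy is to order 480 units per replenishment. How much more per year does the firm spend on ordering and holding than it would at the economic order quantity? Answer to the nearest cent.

Extra cost ≈ $319.89 per year

EOQ = √(2DS/H) = √(2 × 7,900 × 35.5 / 7.37) ≈ 275.87.
Cost at Q* = (D/Q*)S + (Q*/2)H = √(2DSH) ≈ $2,033.18.
Cost at Q = 480: (7,900/480)×35.5 + (480/2)×7.37 = $584.27 + $1,768.80 = $2,353.07.
Excess = $2,353.07 − $2,033.18 = $319.89.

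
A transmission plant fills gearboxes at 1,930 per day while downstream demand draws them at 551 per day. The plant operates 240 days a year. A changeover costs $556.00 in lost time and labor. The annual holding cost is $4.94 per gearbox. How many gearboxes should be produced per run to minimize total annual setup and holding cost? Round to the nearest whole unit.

Q* ≈ 6,455 gearboxes

Annual demand D = 551 × 240 = 132,240.
Production build-up factor (1 − d/p) = 1 − 551/1,930 = 0.7145.
Q* = √(2DS / (H(1 − d/p))) = √(2 × 132,240 × 556 / (4.94 × 0.7145)).
= √(147,050,880 / 3.5297) ≈ 6454.563.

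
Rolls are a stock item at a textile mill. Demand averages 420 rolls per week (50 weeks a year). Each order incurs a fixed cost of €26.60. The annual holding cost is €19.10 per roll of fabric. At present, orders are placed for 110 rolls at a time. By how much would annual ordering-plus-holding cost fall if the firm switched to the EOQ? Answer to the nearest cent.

Annual demand D = 420 × 50 = 21,000.
EOQ = √(2DS/H) = √(2 × 21,000 × 26.6 / 19.1) ≈ 241.85.
Cost at Q* = (D/Q*)S + (Q*/2)H = √(2DSH) ≈ €4,619.36.
Cost at Q = 110: (21,000/110)×26.6 + (110/2)×19.1 = €5,078.18 + €1,050.50 = €6,128.68.
Excess = €6,128.68 − €4,619.36 = €1,509.32.

Extra cost ≈ €1,509.32 per year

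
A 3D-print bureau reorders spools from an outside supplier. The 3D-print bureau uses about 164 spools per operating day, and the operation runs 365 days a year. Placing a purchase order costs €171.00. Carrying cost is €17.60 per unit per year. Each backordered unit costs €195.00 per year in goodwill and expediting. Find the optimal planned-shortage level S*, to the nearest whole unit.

S* ≈ 93 spools

Annual demand D = 164 × 365 = 59,860.
With planned backorders, Q* = √(2DS/H) · √((H+B)/B).
√(2DS/H) = √(2 × 59,860 × 171 / 17.6) = 1078.512.
√((H+B)/B) = √((17.6+195)/195) = 1.0442.
Q* ≈ 1126.132.
S* = Q* · H/(H+B) = 1126.132 × 17.6/212.6 ≈ 93.226.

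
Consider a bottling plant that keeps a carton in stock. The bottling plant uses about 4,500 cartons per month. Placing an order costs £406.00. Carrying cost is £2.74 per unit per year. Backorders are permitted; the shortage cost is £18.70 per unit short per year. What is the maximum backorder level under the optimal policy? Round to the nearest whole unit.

S* ≈ 547 cartons

Annual demand D = 4,500 × 12 = 54,000.
With planned backorders, Q* = √(2DS/H) · √((H+B)/B).
√(2DS/H) = √(2 × 54,000 × 406 / 2.74) = 4000.365.
√((H+B)/B) = √((2.74+18.7)/18.7) = 1.0708.
Q* ≈ 4283.425.
S* = Q* · H/(H+B) = 4283.425 × 2.74/21.44 ≈ 547.415.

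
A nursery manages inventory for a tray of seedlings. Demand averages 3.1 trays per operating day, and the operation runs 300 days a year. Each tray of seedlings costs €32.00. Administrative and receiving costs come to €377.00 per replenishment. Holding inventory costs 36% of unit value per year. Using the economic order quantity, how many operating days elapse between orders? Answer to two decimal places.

Annual demand D = 3.1 × 300 = 930.
Holding cost H = 0.36 × €32.00 = €11.5200 per unit per year.
Q* = √(2DS/H) = √(2 × 930 × 377 / 11.52) ≈ 246.72.
Cycle time = Q*/D × 300 = 246.72 / 930 × 300 ≈ 79.586 days.

T ≈ 79.59 days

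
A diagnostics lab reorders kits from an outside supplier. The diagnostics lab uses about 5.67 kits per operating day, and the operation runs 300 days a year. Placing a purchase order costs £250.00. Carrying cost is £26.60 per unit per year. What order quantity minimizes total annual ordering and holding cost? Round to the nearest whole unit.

Annual demand D = 5.67 × 300 = 1,701.
EOQ = √(2DS / H) = √(2 × 1,701 × 250 / 26.6).
= √(850,500 / 26.6) = √31,973.6842 ≈ 178.812.

Q* ≈ 179 kits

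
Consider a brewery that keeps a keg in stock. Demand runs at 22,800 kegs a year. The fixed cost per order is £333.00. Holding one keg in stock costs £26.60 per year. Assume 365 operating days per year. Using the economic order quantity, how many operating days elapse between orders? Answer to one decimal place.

T ≈ 12.1 days

The optimal lot size = √(2DS/H) = √(2 × 22,800 × 333 / 26.6) ≈ 755.55.
Cycle time = Q*/D × 365 = 755.55 / 22,800 × 365 ≈ 12.095 days.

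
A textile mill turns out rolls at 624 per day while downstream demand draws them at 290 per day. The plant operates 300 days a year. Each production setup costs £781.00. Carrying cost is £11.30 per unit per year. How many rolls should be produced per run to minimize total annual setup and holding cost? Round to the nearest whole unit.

Annual demand D = 290 × 300 = 87,000.
Production build-up factor (1 − d/p) = 1 − 290/624 = 0.5353.
Q* = √(2DS / (H(1 − d/p))) = √(2 × 87,000 × 781 / (11.3 × 0.5353)).
= √(135,894,000 / 6.0484) ≈ 4740.018.

Q* ≈ 4,740 rolls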